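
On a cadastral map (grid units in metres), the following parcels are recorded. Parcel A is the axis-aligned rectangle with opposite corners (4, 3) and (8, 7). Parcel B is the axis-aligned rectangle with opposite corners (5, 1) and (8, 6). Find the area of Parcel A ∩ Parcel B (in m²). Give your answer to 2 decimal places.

|Parcel A∩Parcel B|: x∈[5,8], y∈[3,6] → 3·3 = 9.

9.00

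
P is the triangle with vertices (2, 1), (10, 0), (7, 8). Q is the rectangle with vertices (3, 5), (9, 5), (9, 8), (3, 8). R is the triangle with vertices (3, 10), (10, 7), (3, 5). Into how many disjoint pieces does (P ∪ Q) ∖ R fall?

(P ∪ Q) ∖ R splits into 2 disjoint pieces (area 30.7411, area 0.381).

2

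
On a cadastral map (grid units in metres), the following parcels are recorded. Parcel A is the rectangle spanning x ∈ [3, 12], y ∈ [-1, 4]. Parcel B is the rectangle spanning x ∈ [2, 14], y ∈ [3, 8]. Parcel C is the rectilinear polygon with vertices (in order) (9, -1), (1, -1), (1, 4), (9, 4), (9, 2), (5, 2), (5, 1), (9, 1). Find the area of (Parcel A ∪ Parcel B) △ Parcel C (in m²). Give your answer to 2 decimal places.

78.00

|Parcel A ∪ Parcel B| = 96.
|(Parcel A ∪ Parcel B) ∩ Parcel C| = 27.
|(Parcel A ∪ Parcel B) △ Parcel C| = 96 + 36 − 54 = 78.00.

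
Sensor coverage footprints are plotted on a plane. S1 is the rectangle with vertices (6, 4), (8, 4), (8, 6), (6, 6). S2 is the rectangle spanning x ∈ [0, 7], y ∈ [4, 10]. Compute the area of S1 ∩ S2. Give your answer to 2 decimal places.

2.00

|S1∩S2|: x∈[6,7], y∈[4,6] → 1·2 = 2.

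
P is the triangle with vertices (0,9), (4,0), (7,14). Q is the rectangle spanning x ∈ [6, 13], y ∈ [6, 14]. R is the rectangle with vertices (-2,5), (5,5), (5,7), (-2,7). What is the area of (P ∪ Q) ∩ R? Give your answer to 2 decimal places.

7.33

The region (P ∪ Q) ∩ R is the polygon with vertices (0.889,7), (5,7), (5,5), (1.778,5).
By the shoelace formula its area is 7.33.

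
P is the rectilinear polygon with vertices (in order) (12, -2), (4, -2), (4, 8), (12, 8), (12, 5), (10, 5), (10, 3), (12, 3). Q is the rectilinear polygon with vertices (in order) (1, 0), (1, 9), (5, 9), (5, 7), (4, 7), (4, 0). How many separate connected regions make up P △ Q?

1

P △ Q is a single connected region.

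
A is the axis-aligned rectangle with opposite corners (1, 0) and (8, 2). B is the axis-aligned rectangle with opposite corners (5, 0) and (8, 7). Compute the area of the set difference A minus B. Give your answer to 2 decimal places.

|A∩B|: x∈[5,8], y∈[0,2] → 3·2 = 6.
|A| = 14.
|A ∖ B| = |A| − |A∩B| = 14 − 6 = 8.00.

8.00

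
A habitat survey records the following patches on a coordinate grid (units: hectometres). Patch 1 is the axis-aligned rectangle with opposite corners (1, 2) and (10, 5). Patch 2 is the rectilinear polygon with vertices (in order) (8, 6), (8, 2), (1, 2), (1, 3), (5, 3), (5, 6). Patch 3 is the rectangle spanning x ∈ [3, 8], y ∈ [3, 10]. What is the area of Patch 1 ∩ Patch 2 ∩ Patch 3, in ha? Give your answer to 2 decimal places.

6.00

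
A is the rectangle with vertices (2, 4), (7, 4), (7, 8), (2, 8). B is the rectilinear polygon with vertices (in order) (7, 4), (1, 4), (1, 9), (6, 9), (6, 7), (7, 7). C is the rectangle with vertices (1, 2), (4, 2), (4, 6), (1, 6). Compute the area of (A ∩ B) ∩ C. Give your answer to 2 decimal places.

The region (A ∩ B) ∩ C is the polygon with vertices (2,4), (2,6), (4,6), (4,4).
By the shoelace formula its area is 4.00.

4.00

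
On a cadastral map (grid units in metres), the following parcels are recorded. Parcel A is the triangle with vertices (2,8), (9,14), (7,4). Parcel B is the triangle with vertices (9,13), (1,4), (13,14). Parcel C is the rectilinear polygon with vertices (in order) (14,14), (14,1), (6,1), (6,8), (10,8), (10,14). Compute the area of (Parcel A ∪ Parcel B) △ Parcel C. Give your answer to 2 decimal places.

100.29

|Parcel A ∪ Parcel B| = 35.9396.
|(Parcel A ∪ Parcel B) ∩ Parcel C| = 7.825.
|(Parcel A ∪ Parcel B) △ Parcel C| = 35.9396 + 80 − 15.65 = 100.29.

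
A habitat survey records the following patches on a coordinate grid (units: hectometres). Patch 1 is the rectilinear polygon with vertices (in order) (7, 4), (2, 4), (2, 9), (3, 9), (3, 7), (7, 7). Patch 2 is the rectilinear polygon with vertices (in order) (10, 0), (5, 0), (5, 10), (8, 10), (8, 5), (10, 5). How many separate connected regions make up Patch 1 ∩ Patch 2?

Patch 1 ∩ Patch 2 is a single connected region.

1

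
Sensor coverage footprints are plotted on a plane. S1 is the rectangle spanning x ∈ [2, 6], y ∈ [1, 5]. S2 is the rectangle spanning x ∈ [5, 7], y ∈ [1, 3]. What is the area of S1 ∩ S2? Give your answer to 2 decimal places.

|S1∩S2|: x∈[5,6], y∈[1,3] → 1·2 = 2.

2.00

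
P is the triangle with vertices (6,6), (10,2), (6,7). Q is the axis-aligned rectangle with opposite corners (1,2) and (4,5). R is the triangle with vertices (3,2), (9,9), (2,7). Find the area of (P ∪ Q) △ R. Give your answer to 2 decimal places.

22.05

|P ∪ Q| = 11.
|(P ∪ Q) ∩ R| = 3.7245.
|(P ∪ Q) △ R| = 11 + 18.5 − 7.449 = 22.05.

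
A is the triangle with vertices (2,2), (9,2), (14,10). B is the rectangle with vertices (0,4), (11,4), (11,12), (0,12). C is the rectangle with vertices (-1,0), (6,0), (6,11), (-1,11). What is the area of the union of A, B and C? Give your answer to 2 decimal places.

134.45

By inclusion–exclusion:
Individual areas: |A| = 28, |B| = 88, |C| = 77.
|A∩B| = 11.55.
|A∩C| = 5.3333.
|B∩C|: x∈[0,6], y∈[4,11] → 6·7 = 42.
|A∩B∩C| = 0.3333.
|A ∪ B ∪ C| = 193 − 58.8833 + 0.3333 = 134.45.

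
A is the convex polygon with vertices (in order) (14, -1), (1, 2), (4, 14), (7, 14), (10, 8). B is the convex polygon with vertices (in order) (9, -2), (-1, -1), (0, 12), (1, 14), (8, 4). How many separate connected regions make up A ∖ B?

A ∖ B is a single connected region.

1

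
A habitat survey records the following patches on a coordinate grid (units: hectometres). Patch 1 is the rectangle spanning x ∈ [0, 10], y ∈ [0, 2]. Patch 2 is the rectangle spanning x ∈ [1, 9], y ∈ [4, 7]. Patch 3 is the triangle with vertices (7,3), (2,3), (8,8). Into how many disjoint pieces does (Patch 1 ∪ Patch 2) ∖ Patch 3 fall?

(Patch 1 ∪ Patch 2) ∖ Patch 3 splits into 3 disjoint pieces (area 20, area 4.5, area 12).

3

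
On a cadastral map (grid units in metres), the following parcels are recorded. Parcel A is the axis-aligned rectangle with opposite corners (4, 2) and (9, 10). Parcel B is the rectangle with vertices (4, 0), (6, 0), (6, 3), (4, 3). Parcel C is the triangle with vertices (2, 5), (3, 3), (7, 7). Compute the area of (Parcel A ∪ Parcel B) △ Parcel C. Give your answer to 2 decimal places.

44.60

|Parcel A ∪ Parcel B| = 44.
|(Parcel A ∪ Parcel B) ∩ Parcel C| = 2.7.
|(Parcel A ∪ Parcel B) △ Parcel C| = 44 + 6 − 5.4 = 44.60.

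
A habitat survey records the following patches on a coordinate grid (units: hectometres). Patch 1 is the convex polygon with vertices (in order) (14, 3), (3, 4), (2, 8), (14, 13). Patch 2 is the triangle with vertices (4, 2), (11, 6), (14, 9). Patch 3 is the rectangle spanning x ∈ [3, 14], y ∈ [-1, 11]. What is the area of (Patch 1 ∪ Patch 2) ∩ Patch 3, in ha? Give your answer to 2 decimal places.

74.94

|Patch 1 ∪ Patch 2| = 81.9473.
|(Patch 1 ∪ Patch 2) ∩ Patch 3| = 74.94.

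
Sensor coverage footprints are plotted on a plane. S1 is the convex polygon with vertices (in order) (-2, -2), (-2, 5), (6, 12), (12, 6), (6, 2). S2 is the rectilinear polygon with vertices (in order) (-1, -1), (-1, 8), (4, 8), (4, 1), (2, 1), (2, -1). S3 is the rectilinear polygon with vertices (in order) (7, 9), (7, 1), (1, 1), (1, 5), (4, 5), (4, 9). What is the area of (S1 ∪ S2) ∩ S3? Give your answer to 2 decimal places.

33.67

The region (S1 ∪ S2) ∩ S3 is the polygon with vertices (6,2), (4,1), (1,1), (1,5), (4,5), (4,9), (7,9), (7,2.667).
By the shoelace formula its area is 33.67.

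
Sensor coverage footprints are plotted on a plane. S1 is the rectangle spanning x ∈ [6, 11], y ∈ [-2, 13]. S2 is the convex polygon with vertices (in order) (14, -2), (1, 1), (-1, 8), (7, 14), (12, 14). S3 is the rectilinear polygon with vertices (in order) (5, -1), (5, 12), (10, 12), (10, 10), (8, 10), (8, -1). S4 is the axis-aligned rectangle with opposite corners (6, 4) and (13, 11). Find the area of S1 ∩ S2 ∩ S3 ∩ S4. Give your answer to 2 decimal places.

16.00

The intersection is the polygon with vertices (6,11), (10,11), (10,10), (8,10), (8,4), (6,4).
By the shoelace formula its area is 16.00.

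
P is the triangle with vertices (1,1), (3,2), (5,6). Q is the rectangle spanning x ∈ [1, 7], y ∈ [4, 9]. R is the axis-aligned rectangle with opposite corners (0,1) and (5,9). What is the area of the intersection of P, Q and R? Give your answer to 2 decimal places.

0.60

The intersection is the polygon with vertices (4,4), (3.4,4), (5,6).
By the shoelace formula its area is 0.60.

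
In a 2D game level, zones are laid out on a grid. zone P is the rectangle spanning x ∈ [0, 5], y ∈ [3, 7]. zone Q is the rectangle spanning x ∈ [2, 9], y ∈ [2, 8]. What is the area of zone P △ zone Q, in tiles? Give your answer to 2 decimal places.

|zone P∩zone Q|: x∈[2,5], y∈[3,7] → 3·4 = 12.
|zone P △ zone Q| = |zone P| + |zone Q| − 2·|zone P∩zone Q| = 20 + 42 − 24 = 38.00.

38.00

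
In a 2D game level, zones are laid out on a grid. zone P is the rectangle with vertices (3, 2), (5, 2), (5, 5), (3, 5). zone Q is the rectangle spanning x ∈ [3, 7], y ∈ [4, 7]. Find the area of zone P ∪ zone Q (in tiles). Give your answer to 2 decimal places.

16.00

By inclusion–exclusion:
Individual areas: |zone P| = 6, |zone Q| = 12.
|zone P∩zone Q|: x∈[3,5], y∈[4,5] → 2·1 = 2.
|zone P ∪ zone Q| = 18 − 2 = 16.00.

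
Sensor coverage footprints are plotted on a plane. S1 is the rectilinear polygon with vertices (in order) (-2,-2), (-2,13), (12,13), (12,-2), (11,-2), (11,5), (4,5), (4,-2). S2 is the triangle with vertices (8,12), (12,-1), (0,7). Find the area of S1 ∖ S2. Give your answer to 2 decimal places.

|S1| = 161, |S1∩S2| = 42.1635.
|S1 ∖ S2| = |S1| − |S1∩S2| = 161 − 42.1635 = 118.84.

118.84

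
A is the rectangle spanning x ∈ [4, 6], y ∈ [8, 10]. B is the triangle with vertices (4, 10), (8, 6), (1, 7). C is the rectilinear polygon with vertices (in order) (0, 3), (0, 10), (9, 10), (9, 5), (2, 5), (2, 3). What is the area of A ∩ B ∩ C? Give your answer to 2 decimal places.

The intersection is the polygon with vertices (4,10), (6,8), (4,8).
By the shoelace formula its area is 2.00.

2.00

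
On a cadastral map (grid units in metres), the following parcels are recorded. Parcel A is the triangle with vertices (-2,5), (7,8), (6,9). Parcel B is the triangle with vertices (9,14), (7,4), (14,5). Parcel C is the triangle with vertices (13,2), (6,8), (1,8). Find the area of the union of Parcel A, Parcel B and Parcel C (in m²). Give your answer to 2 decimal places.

49.24

By inclusion–exclusion:
Individual areas: |Parcel A| = 6, |Parcel B| = 34, |Parcel C| = 15.
|Parcel A∩Parcel B| = 0.
|Parcel A∩Parcel C| = 2.355.
|Parcel B∩Parcel C| = 3.4087.
|Parcel A∩Parcel B∩Parcel C| = 0.
|Parcel A ∪ Parcel B ∪ Parcel C| = 55 − 5.7637 + 0 = 49.24.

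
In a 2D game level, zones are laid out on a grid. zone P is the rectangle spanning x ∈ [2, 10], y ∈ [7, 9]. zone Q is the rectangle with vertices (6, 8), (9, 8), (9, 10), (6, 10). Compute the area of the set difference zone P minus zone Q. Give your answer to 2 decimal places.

13.00

|zone P∩zone Q|: x∈[6,9], y∈[8,9] → 3·1 = 3.
|zone P| = 16.
|zone P ∖ zone Q| = |zone P| − |zone P∩zone Q| = 16 − 3 = 13.00.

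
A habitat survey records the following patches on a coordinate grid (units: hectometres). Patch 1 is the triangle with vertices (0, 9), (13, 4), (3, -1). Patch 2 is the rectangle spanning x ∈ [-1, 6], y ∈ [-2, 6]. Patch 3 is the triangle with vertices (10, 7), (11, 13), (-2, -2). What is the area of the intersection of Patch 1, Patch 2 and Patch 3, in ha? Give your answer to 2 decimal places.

8.83

The intersection is the polygon with vertices (1.937,2.543), (4.933,6), (6,6), (6,4), (2.326,1.245).
By the shoelace formula its area is 8.83.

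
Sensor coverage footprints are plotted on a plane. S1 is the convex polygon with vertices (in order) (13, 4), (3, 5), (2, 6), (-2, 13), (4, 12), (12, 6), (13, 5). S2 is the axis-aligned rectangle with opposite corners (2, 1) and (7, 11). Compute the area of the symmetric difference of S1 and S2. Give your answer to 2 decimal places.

|S1| = 64, |S2| = 50, |S1∩S2| = 29.2583.
|S1 △ S2| = |S1| + |S2| − 2·|S1∩S2| = 64 + 50 − 58.5167 = 55.48.

55.48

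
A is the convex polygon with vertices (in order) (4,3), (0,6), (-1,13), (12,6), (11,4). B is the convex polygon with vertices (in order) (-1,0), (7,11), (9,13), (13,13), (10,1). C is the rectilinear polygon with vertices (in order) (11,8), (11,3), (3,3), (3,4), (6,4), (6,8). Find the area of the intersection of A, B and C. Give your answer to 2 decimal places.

22.01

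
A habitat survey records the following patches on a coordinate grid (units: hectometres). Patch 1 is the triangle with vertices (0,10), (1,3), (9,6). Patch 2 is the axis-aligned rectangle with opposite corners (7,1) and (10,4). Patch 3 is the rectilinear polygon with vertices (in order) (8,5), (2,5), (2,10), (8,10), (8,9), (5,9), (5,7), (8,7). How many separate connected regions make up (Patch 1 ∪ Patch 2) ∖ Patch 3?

(Patch 1 ∪ Patch 2) ∖ Patch 3 splits into 4 disjoint pieces (area 0.4097, area 12.9444, area 0.6806, area 9).

4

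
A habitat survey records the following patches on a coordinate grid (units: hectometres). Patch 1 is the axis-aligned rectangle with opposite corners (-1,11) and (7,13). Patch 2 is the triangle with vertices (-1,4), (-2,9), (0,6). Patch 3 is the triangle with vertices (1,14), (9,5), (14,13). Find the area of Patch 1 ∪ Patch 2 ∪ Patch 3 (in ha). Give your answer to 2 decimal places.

By inclusion–exclusion:
Individual areas: |Patch 1| = 16, |Patch 2| = 3.5, |Patch 3| = 54.5.
|Patch 1∩Patch 2| = 0.
|Patch 1∩Patch 3| = 8.4444.
|Patch 2∩Patch 3| = 0.
|Patch 1∩Patch 2∩Patch 3| = 0.
|Patch 1 ∪ Patch 2 ∪ Patch 3| = 74 − 8.4444 + 0 = 65.56.

65.56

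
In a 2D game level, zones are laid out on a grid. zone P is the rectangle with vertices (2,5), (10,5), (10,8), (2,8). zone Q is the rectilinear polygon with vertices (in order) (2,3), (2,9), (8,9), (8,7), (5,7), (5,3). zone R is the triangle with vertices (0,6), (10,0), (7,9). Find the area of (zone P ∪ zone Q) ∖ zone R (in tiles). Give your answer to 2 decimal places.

15.39

|zone P ∪ zone Q| = 36.
|(zone P ∪ zone Q) ∩ zone R| = 20.6095.
|(zone P ∪ zone Q) ∖ zone R| = 36 − 20.6095 = 15.39.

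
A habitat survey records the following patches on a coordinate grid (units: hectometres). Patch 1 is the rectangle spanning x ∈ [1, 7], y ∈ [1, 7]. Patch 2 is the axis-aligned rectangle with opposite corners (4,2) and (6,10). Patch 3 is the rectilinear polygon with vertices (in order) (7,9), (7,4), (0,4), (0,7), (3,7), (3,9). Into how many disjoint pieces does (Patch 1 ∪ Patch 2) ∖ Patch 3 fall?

(Patch 1 ∪ Patch 2) ∖ Patch 3 splits into 2 disjoint pieces (area 18, area 2).

2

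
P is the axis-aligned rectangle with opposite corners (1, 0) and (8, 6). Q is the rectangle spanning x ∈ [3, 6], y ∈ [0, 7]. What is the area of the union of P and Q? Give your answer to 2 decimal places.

By inclusion–exclusion:
Individual areas: |P| = 42, |Q| = 21.
|P∩Q|: x∈[3,6], y∈[0,6] → 3·6 = 18.
|P ∪ Q| = 63 − 18 = 45.00.

45.00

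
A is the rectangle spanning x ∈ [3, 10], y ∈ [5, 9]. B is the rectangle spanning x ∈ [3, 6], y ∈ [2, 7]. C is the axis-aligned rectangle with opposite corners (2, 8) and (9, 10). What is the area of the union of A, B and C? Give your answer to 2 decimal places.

By inclusion–exclusion:
Individual areas: |A| = 28, |B| = 15, |C| = 14.
|A∩B|: x∈[3,6], y∈[5,7] → 3·2 = 6.
|A∩C|: x∈[3,9], y∈[8,9] → 6·1 = 6.
|B∩C| = 0 (no overlap).
|A∩B∩C| = 0.
|A ∪ B ∪ C| = 57 − 12 + 0 = 45.00.

45.00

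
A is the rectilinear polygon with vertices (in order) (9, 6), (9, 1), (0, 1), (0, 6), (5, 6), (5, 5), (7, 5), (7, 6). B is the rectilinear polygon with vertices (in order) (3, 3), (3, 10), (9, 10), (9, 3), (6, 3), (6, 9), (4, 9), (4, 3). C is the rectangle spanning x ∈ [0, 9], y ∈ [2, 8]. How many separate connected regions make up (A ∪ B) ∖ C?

(A ∪ B) ∖ C splits into 2 disjoint pieces (area 9, area 10).

2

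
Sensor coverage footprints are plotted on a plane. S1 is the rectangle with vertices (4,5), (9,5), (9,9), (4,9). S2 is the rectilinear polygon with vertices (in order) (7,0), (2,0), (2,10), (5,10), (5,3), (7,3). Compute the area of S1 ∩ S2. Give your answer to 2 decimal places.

4.00

The intersection is the polygon with vertices (4,5), (4,9), (5,9), (5,5).
By the shoelace formula its area is 4.00.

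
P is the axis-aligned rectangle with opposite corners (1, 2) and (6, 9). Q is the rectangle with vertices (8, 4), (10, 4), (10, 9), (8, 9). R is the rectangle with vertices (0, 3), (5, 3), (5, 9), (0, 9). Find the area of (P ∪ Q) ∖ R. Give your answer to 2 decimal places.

|P ∪ Q| = 45.
|(P ∪ Q) ∩ R| = 24.
|(P ∪ Q) ∖ R| = 45 − 24 = 21.00.

21.00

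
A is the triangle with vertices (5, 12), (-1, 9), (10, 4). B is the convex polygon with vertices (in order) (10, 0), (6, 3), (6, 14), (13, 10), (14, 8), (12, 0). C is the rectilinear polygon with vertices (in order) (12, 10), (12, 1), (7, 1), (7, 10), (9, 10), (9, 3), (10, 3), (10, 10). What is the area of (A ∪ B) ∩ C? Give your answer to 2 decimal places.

|A ∪ B| = 101.3364.
|(A ∪ B) ∩ C| = 36.96.

36.96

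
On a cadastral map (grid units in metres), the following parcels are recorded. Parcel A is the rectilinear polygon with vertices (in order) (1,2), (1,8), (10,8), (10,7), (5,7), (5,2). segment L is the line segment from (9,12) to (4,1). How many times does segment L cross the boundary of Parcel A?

The segment meets the boundary at (5,3.2), (4.455,2), (6.727,7), (7.182,8).

4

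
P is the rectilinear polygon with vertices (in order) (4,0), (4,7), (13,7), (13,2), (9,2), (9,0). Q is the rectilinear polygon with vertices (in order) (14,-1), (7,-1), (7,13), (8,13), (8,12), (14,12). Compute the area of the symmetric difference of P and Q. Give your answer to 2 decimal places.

79.00

|P| = 55, |Q| = 92, |P∩Q| = 34.
|P △ Q| = |P| + |Q| − 2·|P∩Q| = 55 + 92 − 68 = 79.00.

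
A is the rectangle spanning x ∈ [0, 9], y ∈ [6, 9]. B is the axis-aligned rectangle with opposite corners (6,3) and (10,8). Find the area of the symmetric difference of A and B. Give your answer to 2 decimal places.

|A∩B|: x∈[6,9], y∈[6,8] → 3·2 = 6.
|A △ B| = |A| + |B| − 2·|A∩B| = 27 + 20 − 12 = 35.00.

35.00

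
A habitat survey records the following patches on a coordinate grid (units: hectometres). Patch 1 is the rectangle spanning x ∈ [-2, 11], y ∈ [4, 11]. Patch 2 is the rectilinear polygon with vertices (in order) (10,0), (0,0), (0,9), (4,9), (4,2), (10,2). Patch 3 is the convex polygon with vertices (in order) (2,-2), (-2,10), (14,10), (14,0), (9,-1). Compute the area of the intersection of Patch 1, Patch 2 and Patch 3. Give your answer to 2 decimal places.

20.00

The intersection is the polygon with vertices (0,9), (4,9), (4,4), (0,4).
By the shoelace formula its area is 20.00.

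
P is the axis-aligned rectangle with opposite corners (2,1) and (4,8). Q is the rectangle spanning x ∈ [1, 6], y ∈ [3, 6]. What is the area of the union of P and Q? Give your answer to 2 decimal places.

23.00

By inclusion–exclusion:
Individual areas: |P| = 14, |Q| = 15.
|P∩Q|: x∈[2,4], y∈[3,6] → 2·3 = 6.
|P ∪ Q| = 29 − 6 = 23.00.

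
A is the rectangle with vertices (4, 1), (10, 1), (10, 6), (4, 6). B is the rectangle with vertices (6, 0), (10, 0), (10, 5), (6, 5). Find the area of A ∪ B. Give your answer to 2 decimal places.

By inclusion–exclusion:
Individual areas: |A| = 30, |B| = 20.
|A∩B|: x∈[6,10], y∈[1,5] → 4·4 = 16.
|A ∪ B| = 50 − 16 = 34.00.

34.00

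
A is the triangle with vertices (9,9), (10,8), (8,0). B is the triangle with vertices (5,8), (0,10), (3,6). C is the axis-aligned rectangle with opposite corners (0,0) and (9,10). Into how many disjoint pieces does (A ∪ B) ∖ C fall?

(A ∪ B) ∖ C is a single connected region.

1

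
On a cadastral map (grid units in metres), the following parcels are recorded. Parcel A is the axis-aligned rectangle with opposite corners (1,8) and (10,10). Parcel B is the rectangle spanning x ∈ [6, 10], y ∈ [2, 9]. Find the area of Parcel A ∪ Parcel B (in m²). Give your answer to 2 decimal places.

42.00

By inclusion–exclusion:
Individual areas: |Parcel A| = 18, |Parcel B| = 28.
|Parcel A∩Parcel B|: x∈[6,10], y∈[8,9] → 4·1 = 4.
|Parcel A ∪ Parcel B| = 46 − 4 = 42.00.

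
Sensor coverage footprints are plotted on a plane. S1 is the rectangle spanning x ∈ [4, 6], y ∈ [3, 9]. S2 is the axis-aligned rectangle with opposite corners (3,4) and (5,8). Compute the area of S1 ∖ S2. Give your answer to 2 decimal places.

|S1∩S2|: x∈[4,5], y∈[4,8] → 1·4 = 4.
|S1| = 12.
|S1 ∖ S2| = |S1| − |S1∩S2| = 12 − 4 = 8.00.

8.00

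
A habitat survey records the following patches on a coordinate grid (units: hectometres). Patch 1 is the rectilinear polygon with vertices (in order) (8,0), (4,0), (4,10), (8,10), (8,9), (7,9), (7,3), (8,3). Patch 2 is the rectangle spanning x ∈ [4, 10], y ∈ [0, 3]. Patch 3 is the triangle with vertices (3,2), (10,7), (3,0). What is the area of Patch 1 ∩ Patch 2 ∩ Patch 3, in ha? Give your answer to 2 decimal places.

The intersection is the polygon with vertices (4,2.714), (4.4,3), (6,3), (4,1).
By the shoelace formula its area is 1.94.

1.94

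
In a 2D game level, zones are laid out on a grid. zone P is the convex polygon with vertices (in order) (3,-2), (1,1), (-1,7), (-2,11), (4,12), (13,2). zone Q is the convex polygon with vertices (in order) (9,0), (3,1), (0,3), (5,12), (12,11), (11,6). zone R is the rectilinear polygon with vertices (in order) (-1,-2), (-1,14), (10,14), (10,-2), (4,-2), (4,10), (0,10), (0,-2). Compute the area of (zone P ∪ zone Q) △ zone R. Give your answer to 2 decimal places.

|zone P ∪ zone Q| = 142.7764.
|(zone P ∪ zone Q) ∩ zone R| = 84.8594.
|(zone P ∪ zone Q) △ zone R| = 142.7764 + 128 − 169.7188 = 101.06.

101.06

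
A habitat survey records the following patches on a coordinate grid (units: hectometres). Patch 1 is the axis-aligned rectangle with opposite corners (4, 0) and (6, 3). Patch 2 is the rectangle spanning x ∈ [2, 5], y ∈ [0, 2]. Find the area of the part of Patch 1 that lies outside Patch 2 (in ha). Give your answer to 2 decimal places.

|Patch 1∩Patch 2|: x∈[4,5], y∈[0,2] → 1·2 = 2.
|Patch 1| = 6.
|Patch 1 ∖ Patch 2| = |Patch 1| − |Patch 1∩Patch 2| = 6 − 2 = 4.00.

4.00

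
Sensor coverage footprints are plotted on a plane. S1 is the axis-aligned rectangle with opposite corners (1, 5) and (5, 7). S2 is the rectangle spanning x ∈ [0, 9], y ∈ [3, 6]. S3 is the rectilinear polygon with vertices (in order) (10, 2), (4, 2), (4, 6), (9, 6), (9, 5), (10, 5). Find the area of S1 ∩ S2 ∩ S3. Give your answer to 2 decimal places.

The intersection is the polygon with vertices (4,5), (4,6), (5,6), (5,5).
By the shoelace formula its area is 1.00.

1.00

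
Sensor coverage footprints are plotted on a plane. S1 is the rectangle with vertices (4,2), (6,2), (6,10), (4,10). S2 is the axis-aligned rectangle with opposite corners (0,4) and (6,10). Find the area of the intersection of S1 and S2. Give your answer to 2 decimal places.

|S1∩S2|: x∈[4,6], y∈[4,10] → 2·6 = 12.

12.00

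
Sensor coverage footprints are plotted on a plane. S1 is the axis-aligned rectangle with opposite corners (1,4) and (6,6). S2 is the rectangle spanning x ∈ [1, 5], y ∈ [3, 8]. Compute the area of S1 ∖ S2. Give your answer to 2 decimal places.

|S1∩S2|: x∈[1,5], y∈[4,6] → 4·2 = 8.
|S1| = 10.
|S1 ∖ S2| = |S1| − |S1∩S2| = 10 − 8 = 2.00.

2.00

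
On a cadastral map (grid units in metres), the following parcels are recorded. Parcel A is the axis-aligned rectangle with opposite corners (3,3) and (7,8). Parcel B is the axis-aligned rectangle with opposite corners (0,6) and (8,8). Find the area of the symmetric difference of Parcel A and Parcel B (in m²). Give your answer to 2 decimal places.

|Parcel A∩Parcel B|: x∈[3,7], y∈[6,8] → 4·2 = 8.
|Parcel A △ Parcel B| = |Parcel A| + |Parcel B| − 2·|Parcel A∩Parcel B| = 20 + 16 − 16 = 20.00.

20.00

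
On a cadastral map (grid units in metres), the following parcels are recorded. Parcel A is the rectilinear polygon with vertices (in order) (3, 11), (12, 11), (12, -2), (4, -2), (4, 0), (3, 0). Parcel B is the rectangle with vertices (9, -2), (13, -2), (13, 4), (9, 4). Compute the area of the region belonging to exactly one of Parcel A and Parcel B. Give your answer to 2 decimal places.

|Parcel A| = 115, |Parcel B| = 24, |Parcel A∩Parcel B| = 18.
|Parcel A △ Parcel B| = |Parcel A| + |Parcel B| − 2·|Parcel A∩Parcel B| = 115 + 24 − 36 = 103.00.

103.00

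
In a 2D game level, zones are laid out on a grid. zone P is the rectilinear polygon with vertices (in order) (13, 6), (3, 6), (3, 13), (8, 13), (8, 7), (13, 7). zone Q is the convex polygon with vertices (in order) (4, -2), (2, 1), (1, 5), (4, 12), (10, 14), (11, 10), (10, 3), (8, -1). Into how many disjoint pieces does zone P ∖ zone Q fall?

zone P ∖ zone Q splits into 2 disjoint pieces (area 2.5, area 3.6667).

2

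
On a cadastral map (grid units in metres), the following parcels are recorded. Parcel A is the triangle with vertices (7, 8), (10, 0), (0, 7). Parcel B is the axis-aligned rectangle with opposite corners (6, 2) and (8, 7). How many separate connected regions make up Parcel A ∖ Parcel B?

Parcel A ∖ Parcel B splits into 2 disjoint pieces (area 16.2875, area 4.1905).

2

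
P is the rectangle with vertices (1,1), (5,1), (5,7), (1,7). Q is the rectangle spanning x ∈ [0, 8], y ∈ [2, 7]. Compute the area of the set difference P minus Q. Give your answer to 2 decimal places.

|P∩Q|: x∈[1,5], y∈[2,7] → 4·5 = 20.
|P| = 24.
|P ∖ Q| = |P| − |P∩Q| = 24 − 20 = 4.00.

4.00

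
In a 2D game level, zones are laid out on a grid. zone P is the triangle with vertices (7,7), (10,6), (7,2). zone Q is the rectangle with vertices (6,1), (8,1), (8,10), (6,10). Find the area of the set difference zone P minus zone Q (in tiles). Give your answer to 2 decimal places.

3.33

|zone P| = 7.5, |zone P∩zone Q| = 4.1667.
|zone P ∖ zone Q| = |zone P| − |zone P∩zone Q| = 7.5 − 4.1667 = 3.33.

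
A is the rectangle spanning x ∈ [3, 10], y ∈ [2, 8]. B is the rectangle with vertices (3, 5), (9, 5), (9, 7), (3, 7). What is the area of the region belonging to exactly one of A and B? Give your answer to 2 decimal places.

30.00

|A∩B|: x∈[3,9], y∈[5,7] → 6·2 = 12.
|A △ B| = |A| + |B| − 2·|A∩B| = 42 + 12 − 24 = 30.00.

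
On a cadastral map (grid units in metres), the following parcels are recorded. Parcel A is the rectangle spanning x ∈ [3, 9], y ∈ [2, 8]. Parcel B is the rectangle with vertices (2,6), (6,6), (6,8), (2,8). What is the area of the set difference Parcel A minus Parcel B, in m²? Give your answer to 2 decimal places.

|Parcel A∩Parcel B|: x∈[3,6], y∈[6,8] → 3·2 = 6.
|Parcel A| = 36.
|Parcel A ∖ Parcel B| = |Parcel A| − |Parcel A∩Parcel B| = 36 − 6 = 30.00.

30.00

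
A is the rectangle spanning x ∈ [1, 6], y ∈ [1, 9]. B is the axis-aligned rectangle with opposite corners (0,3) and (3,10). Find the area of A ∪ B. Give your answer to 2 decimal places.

By inclusion–exclusion:
Individual areas: |A| = 40, |B| = 21.
|A∩B|: x∈[1,3], y∈[3,9] → 2·6 = 12.
|A ∪ B| = 61 − 12 = 49.00.

49.00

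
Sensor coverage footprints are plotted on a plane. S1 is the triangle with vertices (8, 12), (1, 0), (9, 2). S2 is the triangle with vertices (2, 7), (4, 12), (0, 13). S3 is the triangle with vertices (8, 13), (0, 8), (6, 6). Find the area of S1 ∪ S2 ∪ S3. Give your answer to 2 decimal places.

By inclusion–exclusion:
Individual areas: |S1| = 41, |S2| = 11, |S3| = 23.
|S1∩S2| = 0.
|S1∩S3| = 3.466.
|S2∩S3| = 2.0078.
|S1∩S2∩S3| = 0.
|S1 ∪ S2 ∪ S3| = 75 − 5.4739 + 0 = 69.53.

69.53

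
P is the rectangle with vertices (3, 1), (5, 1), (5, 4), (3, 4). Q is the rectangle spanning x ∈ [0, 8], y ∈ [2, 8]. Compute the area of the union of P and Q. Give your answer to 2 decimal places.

By inclusion–exclusion:
Individual areas: |P| = 6, |Q| = 48.
|P∩Q|: x∈[3,5], y∈[2,4] → 2·2 = 4.
|P ∪ Q| = 54 − 4 = 50.00.

50.00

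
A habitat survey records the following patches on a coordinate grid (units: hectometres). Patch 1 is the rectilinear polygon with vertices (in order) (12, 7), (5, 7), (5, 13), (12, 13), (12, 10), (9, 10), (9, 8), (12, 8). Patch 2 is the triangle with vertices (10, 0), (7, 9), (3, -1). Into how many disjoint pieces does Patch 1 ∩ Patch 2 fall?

1

Patch 1 ∩ Patch 2 is a single connected region.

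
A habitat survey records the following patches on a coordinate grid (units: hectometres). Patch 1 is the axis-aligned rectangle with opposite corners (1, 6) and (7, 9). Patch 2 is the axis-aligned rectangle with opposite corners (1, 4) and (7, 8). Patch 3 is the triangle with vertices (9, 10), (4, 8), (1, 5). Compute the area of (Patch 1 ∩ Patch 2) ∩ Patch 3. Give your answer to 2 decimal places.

The region (Patch 1 ∩ Patch 2) ∩ Patch 3 is the polygon with vertices (2,6), (4,8), (5.8,8), (2.6,6).
By the shoelace formula its area is 2.40.

2.40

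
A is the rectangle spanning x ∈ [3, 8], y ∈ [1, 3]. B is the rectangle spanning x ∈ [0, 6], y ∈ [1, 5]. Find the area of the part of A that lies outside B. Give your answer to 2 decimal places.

4.00

|A∩B|: x∈[3,6], y∈[1,3] → 3·2 = 6.
|A| = 10.
|A ∖ B| = |A| − |A∩B| = 10 − 6 = 4.00.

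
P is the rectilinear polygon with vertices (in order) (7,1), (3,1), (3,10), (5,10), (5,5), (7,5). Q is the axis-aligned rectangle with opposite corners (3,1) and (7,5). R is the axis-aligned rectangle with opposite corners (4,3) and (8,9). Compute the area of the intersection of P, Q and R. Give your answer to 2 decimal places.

6.00

The intersection is the polygon with vertices (5,5), (7,5), (7,3), (4,3), (4,5).
By the shoelace formula its area is 6.00.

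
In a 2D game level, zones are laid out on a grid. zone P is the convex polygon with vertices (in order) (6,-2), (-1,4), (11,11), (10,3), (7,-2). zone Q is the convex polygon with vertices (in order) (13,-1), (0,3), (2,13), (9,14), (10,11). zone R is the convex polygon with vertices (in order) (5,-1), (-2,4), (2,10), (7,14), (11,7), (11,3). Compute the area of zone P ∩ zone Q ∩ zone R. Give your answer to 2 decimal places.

The intersection is the polygon with vertices (0.358,4.793), (9.286,10), (10.59,7.718), (10,3), (9.333,1.889), (7.526,0.684), (0.26,2.92), (0.024,3.122).
By the shoelace formula its area is 57.98.

57.98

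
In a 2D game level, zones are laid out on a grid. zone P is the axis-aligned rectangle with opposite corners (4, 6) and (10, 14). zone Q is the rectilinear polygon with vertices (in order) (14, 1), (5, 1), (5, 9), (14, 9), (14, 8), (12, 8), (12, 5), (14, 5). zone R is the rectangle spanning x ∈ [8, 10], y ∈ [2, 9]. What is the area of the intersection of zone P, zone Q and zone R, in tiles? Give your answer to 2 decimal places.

The intersection is the polygon with vertices (8,6), (8,9), (10,9), (10,6).
By the shoelace formula its area is 6.00.

6.00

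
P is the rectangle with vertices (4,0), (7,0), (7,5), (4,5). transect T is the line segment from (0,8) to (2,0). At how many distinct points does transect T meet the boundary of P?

The segment lies entirely outside P and never meets its boundary.

0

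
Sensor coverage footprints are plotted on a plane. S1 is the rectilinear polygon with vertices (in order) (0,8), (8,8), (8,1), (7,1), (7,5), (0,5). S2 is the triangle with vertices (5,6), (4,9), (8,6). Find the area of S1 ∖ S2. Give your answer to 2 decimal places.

|S1| = 28, |S1∩S2| = 4.
|S1 ∖ S2| = |S1| − |S1∩S2| = 28 − 4 = 24.00.

24.00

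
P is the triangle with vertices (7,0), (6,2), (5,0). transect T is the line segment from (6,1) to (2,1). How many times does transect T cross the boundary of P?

The segment meets the boundary at (5.5,1).

1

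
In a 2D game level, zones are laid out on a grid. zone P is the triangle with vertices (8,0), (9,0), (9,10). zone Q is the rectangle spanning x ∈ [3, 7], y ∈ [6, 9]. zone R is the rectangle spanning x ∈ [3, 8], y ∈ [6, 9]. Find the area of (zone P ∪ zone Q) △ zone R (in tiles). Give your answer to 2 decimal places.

|zone P ∪ zone Q| = 17.
|(zone P ∪ zone Q) ∩ zone R| = 12.
|(zone P ∪ zone Q) △ zone R| = 17 + 15 − 24 = 8.00.

8.00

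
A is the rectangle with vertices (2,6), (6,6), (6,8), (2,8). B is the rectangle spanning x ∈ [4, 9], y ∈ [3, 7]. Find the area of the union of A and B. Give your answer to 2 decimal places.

By inclusion–exclusion:
Individual areas: |A| = 8, |B| = 20.
|A∩B|: x∈[4,6], y∈[6,7] → 2·1 = 2.
|A ∪ B| = 28 − 2 = 26.00.

26.00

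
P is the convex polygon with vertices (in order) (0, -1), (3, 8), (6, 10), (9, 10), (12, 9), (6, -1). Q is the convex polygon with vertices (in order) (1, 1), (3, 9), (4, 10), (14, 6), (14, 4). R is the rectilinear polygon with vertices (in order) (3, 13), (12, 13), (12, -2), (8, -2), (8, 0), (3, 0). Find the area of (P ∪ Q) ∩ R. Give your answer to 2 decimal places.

72.42

|P ∪ Q| = 94.9772.
|(P ∪ Q) ∩ R| = 72.42.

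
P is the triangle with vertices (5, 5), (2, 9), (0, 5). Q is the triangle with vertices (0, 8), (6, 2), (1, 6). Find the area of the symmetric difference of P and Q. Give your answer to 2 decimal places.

10.00

|P| = 10, |Q| = 3, |P∩Q| = 1.5.
|P △ Q| = |P| + |Q| − 2·|P∩Q| = 10 + 3 − 3 = 10.00.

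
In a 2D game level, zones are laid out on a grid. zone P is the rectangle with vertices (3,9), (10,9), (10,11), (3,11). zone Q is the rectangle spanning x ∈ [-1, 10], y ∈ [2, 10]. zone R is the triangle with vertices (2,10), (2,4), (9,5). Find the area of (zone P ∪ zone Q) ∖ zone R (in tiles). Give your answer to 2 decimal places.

74.00

|zone P ∪ zone Q| = 95.
|(zone P ∪ zone Q) ∩ zone R| = 21.
|(zone P ∪ zone Q) ∖ zone R| = 95 − 21 = 74.00.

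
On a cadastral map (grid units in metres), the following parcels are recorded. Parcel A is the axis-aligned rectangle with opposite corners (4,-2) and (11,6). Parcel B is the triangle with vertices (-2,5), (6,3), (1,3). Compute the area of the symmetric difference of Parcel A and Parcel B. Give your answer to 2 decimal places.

60.00

|Parcel A| = 56, |Parcel B| = 5, |Parcel A∩Parcel B| = 0.5.
|Parcel A △ Parcel B| = |Parcel A| + |Parcel B| − 2·|Parcel A∩Parcel B| = 56 + 5 − 1 = 60.00.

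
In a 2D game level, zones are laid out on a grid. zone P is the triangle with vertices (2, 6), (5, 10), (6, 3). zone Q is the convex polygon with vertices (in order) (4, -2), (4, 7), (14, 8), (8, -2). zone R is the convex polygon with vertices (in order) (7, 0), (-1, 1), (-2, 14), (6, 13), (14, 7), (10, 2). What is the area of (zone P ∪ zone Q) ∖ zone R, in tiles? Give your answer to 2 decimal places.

13.14

|zone P ∪ zone Q| = 72.0423.
|(zone P ∪ zone Q) ∩ zone R| = 58.8984.
|(zone P ∪ zone Q) ∖ zone R| = 72.0423 − 58.8984 = 13.14.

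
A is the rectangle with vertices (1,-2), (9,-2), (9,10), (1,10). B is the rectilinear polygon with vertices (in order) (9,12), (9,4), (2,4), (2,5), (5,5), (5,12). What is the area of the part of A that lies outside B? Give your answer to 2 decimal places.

|A| = 96, |A∩B| = 27.
|A ∖ B| = |A| − |A∩B| = 96 − 27 = 69.00.

69.00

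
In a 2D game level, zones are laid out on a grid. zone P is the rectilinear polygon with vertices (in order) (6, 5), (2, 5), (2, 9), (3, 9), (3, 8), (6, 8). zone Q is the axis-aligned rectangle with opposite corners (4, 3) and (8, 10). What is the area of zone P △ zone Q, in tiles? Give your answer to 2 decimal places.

|zone P| = 13, |zone Q| = 28, |zone P∩zone Q| = 6.
|zone P △ zone Q| = |zone P| + |zone Q| − 2·|zone P∩zone Q| = 13 + 28 − 12 = 29.00.

29.00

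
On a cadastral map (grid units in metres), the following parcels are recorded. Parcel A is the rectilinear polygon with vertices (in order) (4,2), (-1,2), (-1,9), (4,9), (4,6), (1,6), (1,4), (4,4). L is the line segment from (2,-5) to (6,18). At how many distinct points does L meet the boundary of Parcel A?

The segment meets the boundary at (4,6.5), (3.913,6), (3.565,4), (3.217,2).

4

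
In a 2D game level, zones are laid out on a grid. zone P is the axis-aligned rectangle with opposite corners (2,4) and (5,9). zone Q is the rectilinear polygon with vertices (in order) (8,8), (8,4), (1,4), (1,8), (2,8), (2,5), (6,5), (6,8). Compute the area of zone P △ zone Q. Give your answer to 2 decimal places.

|zone P| = 15, |zone Q| = 16, |zone P∩zone Q| = 3.
|zone P △ zone Q| = |zone P| + |zone Q| − 2·|zone P∩zone Q| = 15 + 16 − 6 = 25.00.

25.00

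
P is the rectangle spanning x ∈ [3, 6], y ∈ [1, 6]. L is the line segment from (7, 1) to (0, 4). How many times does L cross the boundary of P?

2

The segment meets the boundary at (3,2.714), (6,1.429).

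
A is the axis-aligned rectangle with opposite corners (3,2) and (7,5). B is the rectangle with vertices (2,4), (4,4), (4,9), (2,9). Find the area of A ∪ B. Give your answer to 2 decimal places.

21.00

By inclusion–exclusion:
Individual areas: |A| = 12, |B| = 10.
|A∩B|: x∈[3,4], y∈[4,5] → 1·1 = 1.
|A ∪ B| = 22 − 1 = 21.00.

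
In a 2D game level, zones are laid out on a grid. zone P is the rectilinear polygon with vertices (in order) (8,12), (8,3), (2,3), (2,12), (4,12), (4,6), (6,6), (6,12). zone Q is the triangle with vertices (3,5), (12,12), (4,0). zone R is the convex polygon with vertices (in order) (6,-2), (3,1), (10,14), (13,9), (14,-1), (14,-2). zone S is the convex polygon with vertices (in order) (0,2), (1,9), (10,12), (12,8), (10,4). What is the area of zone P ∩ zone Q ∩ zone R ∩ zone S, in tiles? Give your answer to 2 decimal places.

10.18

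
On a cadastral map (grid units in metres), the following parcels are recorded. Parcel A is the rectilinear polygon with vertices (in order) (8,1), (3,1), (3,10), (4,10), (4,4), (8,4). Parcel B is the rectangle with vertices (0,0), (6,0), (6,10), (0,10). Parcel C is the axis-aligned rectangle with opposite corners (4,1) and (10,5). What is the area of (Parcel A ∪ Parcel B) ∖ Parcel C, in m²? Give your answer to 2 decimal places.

52.00

|Parcel A ∪ Parcel B| = 66.
|(Parcel A ∪ Parcel B) ∩ Parcel C| = 14.
|(Parcel A ∪ Parcel B) ∖ Parcel C| = 66 − 14 = 52.00.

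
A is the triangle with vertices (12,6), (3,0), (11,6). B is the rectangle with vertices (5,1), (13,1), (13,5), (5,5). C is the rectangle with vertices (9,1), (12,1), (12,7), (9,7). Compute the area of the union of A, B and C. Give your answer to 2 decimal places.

38.17

By inclusion–exclusion:
Individual areas: |A| = 3, |B| = 32, |C| = 18.
|A∩B| = 1.9167.
|A∩C| = 1.5.
|B∩C|: x∈[9,12], y∈[1,5] → 3·4 = 12.
|A∩B∩C| = 0.5833.
|A ∪ B ∪ C| = 53 − 15.4167 + 0.5833 = 38.17.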